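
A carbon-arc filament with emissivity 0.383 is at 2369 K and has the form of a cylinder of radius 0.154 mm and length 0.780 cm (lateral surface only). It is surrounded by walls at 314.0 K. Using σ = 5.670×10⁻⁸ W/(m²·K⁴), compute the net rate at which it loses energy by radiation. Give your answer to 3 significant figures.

Net loss ≈ 5.16 W

Lateral area A = 2πrL = 2π×1.54×10⁻⁴×7.80×10⁻³ = 7.54736×10⁻⁶ m².
Net radiated power P_net = εσA(T⁴ − T₀⁴) = 0.383×5.670×10⁻⁸×7.54736×10⁻⁶×(2369⁴ − 314.0⁴).
T⁴ − T₀⁴ = 3.14964×10¹³ − 9.72117×10⁹ = 3.14867×10¹³ K⁴, so P_net = 5.16 W.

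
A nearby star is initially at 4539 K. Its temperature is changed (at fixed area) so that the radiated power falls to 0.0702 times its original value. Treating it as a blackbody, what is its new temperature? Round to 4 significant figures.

P ∝ T⁴, so T₂/T₁ = (P₂/P₁)^(1/4) = (0.0702)^(1/4) = 0.514736.
T₂ = 4539 × 0.514736 = 2336 K.

T₂ ≈ 2336 K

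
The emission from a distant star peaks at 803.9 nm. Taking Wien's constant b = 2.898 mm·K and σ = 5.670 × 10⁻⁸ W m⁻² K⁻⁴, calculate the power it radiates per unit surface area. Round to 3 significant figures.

I ≈ 9.58×10⁶ W/m²

Wien's law: T = b/λ_max = 2.898×10⁻³/8.039×10⁻⁷ = 3604.93 K.
Then I = σT⁴ = 5.670×10⁻⁸×(3604.93)⁴ = 9.58×10⁶ W/m².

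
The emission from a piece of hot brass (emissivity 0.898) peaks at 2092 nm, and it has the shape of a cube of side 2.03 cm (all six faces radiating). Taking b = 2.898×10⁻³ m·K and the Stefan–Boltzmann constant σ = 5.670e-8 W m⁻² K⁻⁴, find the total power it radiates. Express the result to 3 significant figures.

Wien's law: T = b/λ_max = 2.898×10⁻³/2.092×10⁻⁶ = 1385.28 K.
Area A = 6s² = 6×(0.0203 m)² = 2.47254×10⁻³ m².
Then P = εσAT⁴ = 0.898×5.670×10⁻⁸×2.47254×10⁻³×(1385.28)⁴ = 464 W.

P ≈ 464 W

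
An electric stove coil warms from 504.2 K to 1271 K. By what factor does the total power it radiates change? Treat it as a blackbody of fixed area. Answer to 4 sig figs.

P ∝ T⁴, so P₂/P₁ = (T₂/T₁)⁴ = (1271/504.2)⁴ = (2.52083)⁴ = 40.38.

P₂/P₁ ≈ 40.38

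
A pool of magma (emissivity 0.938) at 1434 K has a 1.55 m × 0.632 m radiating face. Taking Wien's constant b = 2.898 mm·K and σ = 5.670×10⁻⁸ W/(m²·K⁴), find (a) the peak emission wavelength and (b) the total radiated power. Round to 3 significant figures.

λ_max ≈ 2.02×10³ nm; P ≈ 2.20×10⁵ W

(a) λ_max = b/T = 2.898×10⁻³/1434 = 2.021×10⁻⁶ m = 2.02×10³ nm.
Area A = 1.55 × 0.632 = 0.9796 m².
(b) P = εσAT⁴ = 0.938×5.670×10⁻⁸×0.9796×(1434)⁴ = 2.20×10⁵ W.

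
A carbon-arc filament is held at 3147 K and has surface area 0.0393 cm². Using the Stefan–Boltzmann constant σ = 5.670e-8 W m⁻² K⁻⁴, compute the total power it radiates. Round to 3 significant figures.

Area A = 0.0393 cm² = 3.93×10⁻⁶ m².
P = σAT⁴ = 5.670×10⁻⁸ × 3.93×10⁻⁶ × (3147)⁴ = 21.9 W.

P ≈ 21.9 W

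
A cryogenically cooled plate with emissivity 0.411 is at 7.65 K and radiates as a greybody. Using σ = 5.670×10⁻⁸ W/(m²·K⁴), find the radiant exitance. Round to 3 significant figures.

Stefan–Boltzmann: I = εσT⁴ = 0.411 × 5.670×10⁻⁸ × (7.65)⁴ = 7.98×10⁻⁵ W/m².

I ≈ 7.98×10⁻⁵ W/m²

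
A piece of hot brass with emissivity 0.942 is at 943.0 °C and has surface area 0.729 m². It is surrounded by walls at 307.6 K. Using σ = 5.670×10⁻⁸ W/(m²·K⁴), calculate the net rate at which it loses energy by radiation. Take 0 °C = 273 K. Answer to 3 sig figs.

T = 943.0 °C + 273 = 1216.0 K.
Area A = 0.729 m².
Net radiated power P_net = εσA(T⁴ − T₀⁴) = 0.942×5.670×10⁻⁸×0.729×(1216.0⁴ − 307.6⁴).
T⁴ − T₀⁴ = 2.18642×10¹² − 8.95252×10⁹ = 2.17747×10¹² K⁴, so P_net = 8.48×10⁴ W.

Net loss ≈ 8.48×10⁴ W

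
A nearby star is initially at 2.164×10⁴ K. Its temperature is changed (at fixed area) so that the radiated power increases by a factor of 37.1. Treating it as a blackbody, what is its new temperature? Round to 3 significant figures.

T₂ ≈ 5.34×10⁴ K

P ∝ T⁴, so T₂/T₁ = (P₂/P₁)^(1/4) = (37.1)^(1/4) = 2.46799.
T₂ = 2.164×10⁴ × 2.46799 = 5.34×10⁴ K.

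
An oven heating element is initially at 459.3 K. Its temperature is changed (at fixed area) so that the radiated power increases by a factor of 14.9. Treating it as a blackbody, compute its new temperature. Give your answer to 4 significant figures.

P ∝ T⁴, so T₂/T₁ = (P₂/P₁)^(1/4) = (14.9)^(1/4) = 1.96470.
T₂ = 459.3 × 1.96470 = 902.4 K.

T₂ ≈ 902.4 K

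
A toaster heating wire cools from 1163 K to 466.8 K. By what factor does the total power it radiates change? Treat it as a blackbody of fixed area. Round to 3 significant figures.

P₂/P₁ ≈ 0.0260

P ∝ T⁴, so P₂/P₁ = (T₂/T₁)⁴ = (466.8/1163)⁴ = (0.401376)⁴ = 0.0260.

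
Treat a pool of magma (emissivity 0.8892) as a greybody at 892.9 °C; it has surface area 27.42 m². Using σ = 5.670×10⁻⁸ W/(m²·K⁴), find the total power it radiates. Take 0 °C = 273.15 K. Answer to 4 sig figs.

T = 892.9 °C + 273.15 = 1166.05 K.
Area A = 27.42 m².
P = εσAT⁴ = 0.8892 × 5.670×10⁻⁸ × 27.42 × (1166.05)⁴ = 2.556×10⁶ W.

P ≈ 2.556×10⁶ W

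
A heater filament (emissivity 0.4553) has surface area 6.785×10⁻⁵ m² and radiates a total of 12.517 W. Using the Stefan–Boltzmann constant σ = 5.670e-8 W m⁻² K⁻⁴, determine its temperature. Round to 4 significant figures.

Area A = 6.785×10⁻⁵ m².
P = εσAT⁴ ⇒ T = (P/(εσA))^(1/4) = (12.517/(0.4553×5.670×10⁻⁸×6.785×10⁻⁵))^(1/4) = 1635 K.

T ≈ 1635 K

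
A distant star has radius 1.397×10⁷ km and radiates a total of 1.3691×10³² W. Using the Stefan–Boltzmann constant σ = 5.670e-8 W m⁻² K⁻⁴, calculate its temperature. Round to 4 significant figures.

Surface area A = 4πR² = 4π(1.397×10¹⁰ m)² = 2.45246×10²¹ m².
P = σAT⁴ ⇒ T = (P/(σA))^(1/4) = (1.3691×10³²/(5.670×10⁻⁸×2.45246×10²¹))^(1/4) = 3.150×10⁴ K.

T ≈ 3.150×10⁴ K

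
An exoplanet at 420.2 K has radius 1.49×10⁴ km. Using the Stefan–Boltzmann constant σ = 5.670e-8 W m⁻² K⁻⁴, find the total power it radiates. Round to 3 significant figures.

Surface area A = 4πR² = 4π(1.49×10⁷ m)² = 2.78986×10¹⁵ m².
P = σAT⁴ = 5.670×10⁻⁸ × 2.78986×10¹⁵ × (420.2)⁴ = 4.93×10¹⁸ W.

P ≈ 4.93×10¹⁸ W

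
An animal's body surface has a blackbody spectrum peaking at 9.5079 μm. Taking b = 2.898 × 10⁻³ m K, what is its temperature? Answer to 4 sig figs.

T ≈ 304.8 K

Wien's law gives T = b/λ_max = (2.898×10⁻³ m·K)/(9.5079×10⁻⁶ m) = 304.8 K.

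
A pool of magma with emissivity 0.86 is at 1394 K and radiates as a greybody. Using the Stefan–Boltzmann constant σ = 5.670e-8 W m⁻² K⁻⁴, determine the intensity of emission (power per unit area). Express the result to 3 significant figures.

I ≈ 1.84×10⁵ W/m²

Stefan–Boltzmann: I = εσT⁴ = 0.86 × 5.670×10⁻⁸ × (1394)⁴ = 1.84×10⁵ W/m².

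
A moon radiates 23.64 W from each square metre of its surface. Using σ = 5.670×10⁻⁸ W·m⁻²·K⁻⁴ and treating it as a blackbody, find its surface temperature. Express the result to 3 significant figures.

T ≈ 143 K

I = σT⁴, so T = (I/σ)^(1/4) = (23.64/(5.670×10⁻⁸))^(1/4) = 143 K.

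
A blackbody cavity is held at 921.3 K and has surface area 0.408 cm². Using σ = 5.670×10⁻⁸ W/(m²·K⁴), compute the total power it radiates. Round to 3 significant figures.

P ≈ 1.67 W

Area A = 0.408 cm² = 4.08×10⁻⁵ m².
P = σAT⁴ = 5.670×10⁻⁸ × 4.08×10⁻⁵ × (921.3)⁴ = 1.67 W.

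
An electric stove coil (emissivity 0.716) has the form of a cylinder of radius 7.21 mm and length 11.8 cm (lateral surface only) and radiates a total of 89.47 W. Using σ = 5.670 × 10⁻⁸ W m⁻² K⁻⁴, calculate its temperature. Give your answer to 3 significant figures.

Lateral area A = 2πrL = 2π×7.21×10⁻³×0.118 = 5.34561×10⁻³ m².
P = εσAT⁴ ⇒ T = (P/(εσA))^(1/4) = (89.47/(0.716×5.670×10⁻⁸×5.34561×10⁻³))^(1/4) = 801 K.

T ≈ 801 K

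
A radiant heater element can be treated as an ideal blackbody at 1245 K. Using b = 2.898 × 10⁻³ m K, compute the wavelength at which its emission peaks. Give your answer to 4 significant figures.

λ_max ≈ 2328 nm

Wien's displacement law: λ_max = b/T = (2.898×10⁻³ m·K)/(1245 K) = 2.3277×10⁻⁶ m.
That is 2328 nm, in the infrared range.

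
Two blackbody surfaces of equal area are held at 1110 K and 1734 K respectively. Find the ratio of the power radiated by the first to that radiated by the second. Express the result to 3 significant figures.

With equal areas, P₁/P₂ = (T₁/T₂)⁴ = (1110/1734)⁴ = 0.168.

P₁/P₂ ≈ 0.168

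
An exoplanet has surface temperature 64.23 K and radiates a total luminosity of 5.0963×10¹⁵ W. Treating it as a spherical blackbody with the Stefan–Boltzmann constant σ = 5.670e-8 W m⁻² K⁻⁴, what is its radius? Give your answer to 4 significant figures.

R ≈ 2.050×10⁷ m

L = 4πR²σT⁴ ⇒ R = √(L/(4πσT⁴)).
σT⁴ = 0.965017 W/m², so R = √(5.0963×10¹⁵/(4π×0.965017)) = 2.050×10⁷ m.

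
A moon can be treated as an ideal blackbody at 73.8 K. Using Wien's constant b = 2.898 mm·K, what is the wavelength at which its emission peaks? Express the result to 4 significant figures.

λ_max ≈ 39.27 μm

Wien's displacement law: λ_max = b/T = (2.898×10⁻³ m·K)/(73.8 K) = 3.9268×10⁻⁵ m.
That is 39.27 μm, in the infrared range.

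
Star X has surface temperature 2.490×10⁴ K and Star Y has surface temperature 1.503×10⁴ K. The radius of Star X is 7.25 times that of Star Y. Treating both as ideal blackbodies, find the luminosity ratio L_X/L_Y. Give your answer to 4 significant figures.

L_X/L_Y ≈ 395.9

L ∝ R²T⁴, so L_X/L_Y = (R_X/R_Y)²(T_X/T_Y)⁴ = (7.25)² × (2.490×10⁴/1.503×10⁴)⁴ = 52.5625 × 7.53289 = 395.9.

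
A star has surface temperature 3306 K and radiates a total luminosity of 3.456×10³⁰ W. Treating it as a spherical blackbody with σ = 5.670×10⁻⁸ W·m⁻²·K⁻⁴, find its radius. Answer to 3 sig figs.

L = 4πR²σT⁴ ⇒ R = √(L/(4πσT⁴)).
σT⁴ = 6.77321×10⁶ W/m², so R = √(3.456×10³⁰/(4π×6.77321×10⁶)) = 2.02×10¹¹ m.

R ≈ 2.02×10¹¹ m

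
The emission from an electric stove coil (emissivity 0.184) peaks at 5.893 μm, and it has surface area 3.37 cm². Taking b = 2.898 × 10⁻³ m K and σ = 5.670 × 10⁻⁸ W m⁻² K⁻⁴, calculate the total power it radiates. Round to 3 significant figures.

P ≈ 0.206 W

Wien's law: T = b/λ_max = 2.898×10⁻³/5.893×10⁻⁶ = 491.770 K.
Area A = 3.37 cm² = 3.37×10⁻⁴ m².
Then P = εσAT⁴ = 0.184×5.670×10⁻⁸×3.37×10⁻⁴×(491.770)⁴ = 0.206 W.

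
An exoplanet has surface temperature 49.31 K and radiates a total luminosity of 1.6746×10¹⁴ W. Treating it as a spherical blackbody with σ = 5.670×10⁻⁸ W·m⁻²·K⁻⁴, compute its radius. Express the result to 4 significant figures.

L = 4πR²σT⁴ ⇒ R = √(L/(4πσT⁴)).
σT⁴ = 0.335215 W/m², so R = √(1.6746×10¹⁴/(4π×0.335215)) = 6.305×10⁶ m.

R ≈ 6.305×10⁶ m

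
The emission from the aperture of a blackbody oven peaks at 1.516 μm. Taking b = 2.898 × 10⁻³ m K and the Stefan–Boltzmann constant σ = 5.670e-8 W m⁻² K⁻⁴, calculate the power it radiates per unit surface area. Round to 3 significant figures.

Wien's law: T = b/λ_max = 2.898×10⁻³/1.516×10⁻⁶ = 1911.61 K.
Then I = σT⁴ = 5.670×10⁻⁸×(1911.61)⁴ = 7.57×10⁵ W/m².

I ≈ 7.57×10⁵ W/m²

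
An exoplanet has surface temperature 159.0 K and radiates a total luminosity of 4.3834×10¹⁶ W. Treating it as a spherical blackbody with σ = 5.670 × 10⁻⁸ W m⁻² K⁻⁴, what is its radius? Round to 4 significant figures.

R ≈ 9.811×10⁶ m

L = 4πR²σT⁴ ⇒ R = √(L/(4πσT⁴)).
σT⁴ = 36.2386 W/m², so R = √(4.3834×10¹⁶/(4π×36.2386)) = 9.811×10⁶ m.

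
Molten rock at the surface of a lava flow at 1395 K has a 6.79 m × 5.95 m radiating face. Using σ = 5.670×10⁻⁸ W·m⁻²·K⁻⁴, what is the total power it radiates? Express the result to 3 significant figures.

P ≈ 8.67×10⁶ W

Area A = 6.79 × 5.95 = 40.4005 m².
P = σAT⁴ = 5.670×10⁻⁸ × 40.4005 × (1395)⁴ = 8.67×10⁶ W.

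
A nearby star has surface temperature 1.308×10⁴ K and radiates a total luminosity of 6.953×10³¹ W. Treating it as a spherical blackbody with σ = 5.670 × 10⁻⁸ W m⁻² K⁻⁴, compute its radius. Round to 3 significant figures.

R ≈ 5.77×10¹⁰ m

L = 4πR²σT⁴ ⇒ R = √(L/(4πσT⁴)).
σT⁴ = 1.65964×10⁹ W/m², so R = √(6.953×10³¹/(4π×1.65964×10⁹)) = 5.77×10¹⁰ m.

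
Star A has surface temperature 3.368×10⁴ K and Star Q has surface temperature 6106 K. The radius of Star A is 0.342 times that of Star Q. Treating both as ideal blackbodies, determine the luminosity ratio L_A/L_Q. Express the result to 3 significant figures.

L_A/L_Q ≈ 108

L ∝ R²T⁴, so L_A/L_Q = (R_A/R_Q)²(T_A/T_Q)⁴ = (0.342)² × (3.368×10⁴/6106)⁴ = 0.116964 × 925.681 = 108.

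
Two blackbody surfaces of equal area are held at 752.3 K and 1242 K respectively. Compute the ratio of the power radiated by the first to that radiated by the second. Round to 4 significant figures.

With equal areas, P₁/P₂ = (T₁/T₂)⁴ = (752.3/1242)⁴ = 0.1346.

P₁/P₂ ≈ 0.1346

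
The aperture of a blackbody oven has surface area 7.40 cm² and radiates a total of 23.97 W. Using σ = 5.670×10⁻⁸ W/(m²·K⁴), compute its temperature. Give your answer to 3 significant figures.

Area A = 7.40 cm² = 7.40×10⁻⁴ m².
P = σAT⁴ ⇒ T = (P/(σA))^(1/4) = (23.97/(5.670×10⁻⁸×7.40×10⁻⁴))^(1/4) = 869 K.

T ≈ 869 K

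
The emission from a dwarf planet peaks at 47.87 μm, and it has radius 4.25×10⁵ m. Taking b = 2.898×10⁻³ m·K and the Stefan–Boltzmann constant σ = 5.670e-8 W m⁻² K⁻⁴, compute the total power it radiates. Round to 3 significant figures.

Wien's law: T = b/λ_max = 2.898×10⁻³/4.787×10⁻⁵ = 60.5390 K.
Surface area A = 4πR² = 4π(4.25×10⁵ m)² = 2.26980×10¹² m².
Then P = σAT⁴ = 5.670×10⁻⁸×2.26980×10¹²×(60.5390)⁴ = 1.73×10¹² W.

P ≈ 1.73×10¹² W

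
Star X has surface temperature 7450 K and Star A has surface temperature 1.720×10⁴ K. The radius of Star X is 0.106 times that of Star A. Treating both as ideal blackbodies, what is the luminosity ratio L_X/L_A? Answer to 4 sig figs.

L ∝ R²T⁴, so L_X/L_A = (R_X/R_A)²(T_X/T_A)⁴ = (0.106)² × (7450/1.720×10⁴)⁴ = 0.011236 × 0.0351975 = 3.955×10⁻⁴.

L_X/L_A ≈ 3.955×10⁻⁴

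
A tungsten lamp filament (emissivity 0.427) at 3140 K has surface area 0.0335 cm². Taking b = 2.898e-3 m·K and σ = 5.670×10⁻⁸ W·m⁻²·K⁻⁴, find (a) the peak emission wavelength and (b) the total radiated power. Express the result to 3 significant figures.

(a) λ_max = b/T = 2.898×10⁻³/3140 = 9.229×10⁻⁷ m = 0.923 μm.
Area A = 0.0335 cm² = 3.35×10⁻⁶ m².
(b) P = εσAT⁴ = 0.427×5.670×10⁻⁸×3.35×10⁻⁶×(3140)⁴ = 7.88 W.

λ_max ≈ 0.923 μm; P ≈ 7.88 W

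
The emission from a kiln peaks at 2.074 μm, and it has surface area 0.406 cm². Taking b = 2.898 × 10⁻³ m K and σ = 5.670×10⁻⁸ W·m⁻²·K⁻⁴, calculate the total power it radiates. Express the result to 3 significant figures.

Wien's law: T = b/λ_max = 2.898×10⁻³/2.074×10⁻⁶ = 1397.30 K.
Area A = 0.406 cm² = 4.06×10⁻⁵ m².
Then P = σAT⁴ = 5.670×10⁻⁸×4.06×10⁻⁵×(1397.30)⁴ = 8.78 W.

P ≈ 8.78 W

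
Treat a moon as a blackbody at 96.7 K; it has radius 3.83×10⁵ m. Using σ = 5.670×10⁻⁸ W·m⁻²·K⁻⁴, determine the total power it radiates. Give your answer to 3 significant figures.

P ≈ 9.14×10¹² W

Surface area A = 4πR² = 4π(3.83×10⁵ m)² = 1.84335×10¹² m².
P = σAT⁴ = 5.670×10⁻⁸ × 1.84335×10¹² × (96.7)⁴ = 9.14×10¹² W.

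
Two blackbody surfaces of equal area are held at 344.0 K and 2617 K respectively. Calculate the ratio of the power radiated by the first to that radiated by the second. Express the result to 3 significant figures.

P₁/P₂ ≈ 2.99×10⁻⁴

With equal areas, P₁/P₂ = (T₁/T₂)⁴ = (344.0/2617)⁴ = 2.99×10⁻⁴.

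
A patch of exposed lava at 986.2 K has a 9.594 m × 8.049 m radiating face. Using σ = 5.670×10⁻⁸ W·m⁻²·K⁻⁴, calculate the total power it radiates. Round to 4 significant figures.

Area A = 9.594 × 8.049 = 77.2221 m².
P = σAT⁴ = 5.670×10⁻⁸ × 77.2221 × (986.2)⁴ = 4.142×10⁶ W.

P ≈ 4.142×10⁶ W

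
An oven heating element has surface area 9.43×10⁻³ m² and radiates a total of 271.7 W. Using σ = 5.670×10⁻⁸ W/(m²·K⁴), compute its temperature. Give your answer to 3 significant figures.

Area A = 9.43×10⁻³ m².
P = σAT⁴ ⇒ T = (P/(σA))^(1/4) = (271.7/(5.670×10⁻⁸×9.43×10⁻³))^(1/4) = 844 K.

T ≈ 844 K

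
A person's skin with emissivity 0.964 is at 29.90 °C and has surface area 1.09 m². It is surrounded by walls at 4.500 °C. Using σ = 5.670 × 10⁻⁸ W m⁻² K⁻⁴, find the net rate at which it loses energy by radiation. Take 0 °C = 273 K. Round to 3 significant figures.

Net loss ≈ 148 W

T = 29.90 °C + 273 = 302.90 K.
Surroundings: T = 4.500 °C + 273 = 277.500 K.
Area A = 1.09 m².
Net radiated power P_net = εσA(T⁴ − T₀⁴) = 0.964×5.670×10⁻⁸×1.09×(302.90⁴ − 277.500⁴).
T⁴ − T₀⁴ = 8.41777×10⁹ − 5.92996×10⁹ = 2.48781×10⁹ K⁴, so P_net = 148 W.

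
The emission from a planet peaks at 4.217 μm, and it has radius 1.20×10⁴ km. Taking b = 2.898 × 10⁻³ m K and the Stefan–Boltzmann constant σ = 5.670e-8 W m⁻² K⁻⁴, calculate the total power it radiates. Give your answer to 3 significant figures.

P ≈ 2.29×10¹⁹ W

Wien's law: T = b/λ_max = 2.898×10⁻³/4.217×10⁻⁶ = 687.218 K.
Surface area A = 4πR² = 4π(1.20×10⁷ m)² = 1.80956×10¹⁵ m².
Then P = σAT⁴ = 5.670×10⁻⁸×1.80956×10¹⁵×(687.218)⁴ = 2.29×10¹⁹ W.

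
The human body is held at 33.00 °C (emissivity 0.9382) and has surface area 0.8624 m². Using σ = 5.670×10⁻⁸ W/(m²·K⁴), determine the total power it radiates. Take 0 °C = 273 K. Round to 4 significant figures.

T = 33.00 °C + 273 = 306.00 K.
Area A = 0.8624 m².
P = εσAT⁴ = 0.9382 × 5.670×10⁻⁸ × 0.8624 × (306.00)⁴ = 402.2 W.

P ≈ 402.2 W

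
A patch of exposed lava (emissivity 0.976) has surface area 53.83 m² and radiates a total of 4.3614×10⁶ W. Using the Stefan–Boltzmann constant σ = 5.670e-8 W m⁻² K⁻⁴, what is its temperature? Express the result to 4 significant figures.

Area A = 53.83 m².
P = εσAT⁴ ⇒ T = (P/(εσA))^(1/4) = (4.3614×10⁶/(0.976×5.670×10⁻⁸×53.83))^(1/4) = 1100 K.

T ≈ 1100 K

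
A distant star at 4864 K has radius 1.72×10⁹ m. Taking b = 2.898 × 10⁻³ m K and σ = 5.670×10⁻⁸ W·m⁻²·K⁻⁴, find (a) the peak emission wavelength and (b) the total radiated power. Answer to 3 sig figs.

λ_max ≈ 596 nm; P ≈ 1.18×10²⁷ W

(a) λ_max = b/T = 2.898×10⁻³/4864 = 5.958×10⁻⁷ m = 596 nm.
Surface area A = 4πR² = 4π(1.72×10⁹ m)² = 3.71764×10¹⁹ m².
(b) P = σAT⁴ = 5.670×10⁻⁸×3.71764×10¹⁹×(4864)⁴ = 1.18×10²⁷ W.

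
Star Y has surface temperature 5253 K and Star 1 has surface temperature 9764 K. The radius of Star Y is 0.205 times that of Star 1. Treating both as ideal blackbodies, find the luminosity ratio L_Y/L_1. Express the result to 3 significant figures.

L ∝ R²T⁴, so L_Y/L_1 = (R_Y/R_1)²(T_Y/T_1)⁴ = (0.205)² × (5253/9764)⁴ = 0.042025 × 0.0837758 = 3.52×10⁻³.

L_Y/L_1 ≈ 3.52×10⁻³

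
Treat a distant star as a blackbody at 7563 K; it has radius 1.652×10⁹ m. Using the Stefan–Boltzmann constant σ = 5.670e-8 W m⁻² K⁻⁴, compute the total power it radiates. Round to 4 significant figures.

Surface area A = 4πR² = 4π(1.652×10⁹ m)² = 3.42949×10¹⁹ m².
P = σAT⁴ = 5.670×10⁻⁸ × 3.42949×10¹⁹ × (7563)⁴ = 6.362×10²⁷ W.

P ≈ 6.362×10²⁷ W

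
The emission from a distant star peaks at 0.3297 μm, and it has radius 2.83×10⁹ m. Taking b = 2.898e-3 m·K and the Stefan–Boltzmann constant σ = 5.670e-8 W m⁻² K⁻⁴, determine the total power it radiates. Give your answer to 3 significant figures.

Wien's law: T = b/λ_max = 2.898×10⁻³/3.297×10⁻⁷ = 8789.81 K.
Surface area A = 4πR² = 4π(2.83×10⁹ m)² = 1.00643×10²⁰ m².
Then P = σAT⁴ = 5.670×10⁻⁸×1.00643×10²⁰×(8789.81)⁴ = 3.41×10²⁸ W.

P ≈ 3.41×10²⁸ W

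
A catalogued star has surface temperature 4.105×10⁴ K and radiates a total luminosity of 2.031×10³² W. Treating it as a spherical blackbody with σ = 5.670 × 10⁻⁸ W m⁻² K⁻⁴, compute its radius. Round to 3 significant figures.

R ≈ 1.00×10¹⁰ m

L = 4πR²σT⁴ ⇒ R = √(L/(4πσT⁴)).
σT⁴ = 1.61004×10¹¹ W/m², so R = √(2.031×10³²/(4π×1.61004×10¹¹)) = 1.00×10¹⁰ m.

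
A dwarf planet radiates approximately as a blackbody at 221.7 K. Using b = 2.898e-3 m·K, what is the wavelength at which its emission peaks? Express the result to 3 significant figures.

Wien's displacement law: λ_max = b/T = (2.898×10⁻³ m·K)/(221.7 K) = 1.307×10⁻⁵ m.
That is 13.1 μm, in the infrared range.

λ_max ≈ 13.1 μm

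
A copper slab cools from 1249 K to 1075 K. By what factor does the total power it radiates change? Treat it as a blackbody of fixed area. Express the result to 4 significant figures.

P ∝ T⁴, so P₂/P₁ = (T₂/T₁)⁴ = (1075/1249)⁴ = (0.860689)⁴ = 0.5488.

P₂/P₁ ≈ 0.5488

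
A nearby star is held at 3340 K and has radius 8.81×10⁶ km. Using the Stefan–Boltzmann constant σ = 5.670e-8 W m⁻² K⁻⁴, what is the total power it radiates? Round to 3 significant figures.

Surface area A = 4πR² = 4π(8.81×10⁹ m)² = 9.75353×10²⁰ m².
P = σAT⁴ = 5.670×10⁻⁸ × 9.75353×10²⁰ × (3340)⁴ = 6.88×10²⁷ W.

P ≈ 6.88×10²⁷ W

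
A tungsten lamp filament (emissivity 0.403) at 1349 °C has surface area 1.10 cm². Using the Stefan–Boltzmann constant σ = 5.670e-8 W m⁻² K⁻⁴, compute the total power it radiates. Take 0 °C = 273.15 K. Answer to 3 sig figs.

T = 1349 °C + 273.15 = 1622.15 K.
Area A = 1.10 cm² = 1.10×10⁻⁴ m².
P = εσAT⁴ = 0.403 × 5.670×10⁻⁸ × 1.10×10⁻⁴ × (1622.15)⁴ = 17.4 W.

P ≈ 17.4 W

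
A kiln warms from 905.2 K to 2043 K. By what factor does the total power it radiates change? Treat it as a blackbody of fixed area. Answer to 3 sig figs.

P ∝ T⁴, so P₂/P₁ = (T₂/T₁)⁴ = (2043/905.2)⁴ = (2.25696)⁴ = 25.9.

P₂/P₁ ≈ 25.9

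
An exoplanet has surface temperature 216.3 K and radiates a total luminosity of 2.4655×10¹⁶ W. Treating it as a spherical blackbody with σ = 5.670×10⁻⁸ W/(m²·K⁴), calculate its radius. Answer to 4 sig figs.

L = 4πR²σT⁴ ⇒ R = √(L/(4πσT⁴)).
σT⁴ = 124.111 W/m², so R = √(2.4655×10¹⁶/(4π×124.111)) = 3.976×10⁶ m.

R ≈ 3.976×10⁶ m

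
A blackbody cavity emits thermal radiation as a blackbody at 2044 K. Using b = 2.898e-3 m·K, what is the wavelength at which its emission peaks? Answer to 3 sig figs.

λ_max ≈ 1.42×10³ nm

Wien's displacement law: λ_max = b/T = (2.898×10⁻³ m·K)/(2044 K) = 1.418×10⁻⁶ m.
That is 1.42×10³ nm, in the infrared range.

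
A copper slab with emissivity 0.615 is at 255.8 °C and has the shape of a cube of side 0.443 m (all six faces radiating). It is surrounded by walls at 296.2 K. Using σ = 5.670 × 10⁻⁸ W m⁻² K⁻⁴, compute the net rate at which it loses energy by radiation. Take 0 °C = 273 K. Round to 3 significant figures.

T = 255.8 °C + 273 = 528.8 K.
Area A = 6s² = 6×(0.443 m)² = 1.17749 m².
Net radiated power P_net = εσA(T⁴ − T₀⁴) = 0.615×5.670×10⁻⁸×1.17749×(528.8⁴ − 296.2⁴).
T⁴ − T₀⁴ = 7.81926×10¹⁰ − 7.69733×10⁹ = 7.04953×10¹⁰ K⁴, so P_net = 2.89×10³ W.

Net loss ≈ 2.89×10³ W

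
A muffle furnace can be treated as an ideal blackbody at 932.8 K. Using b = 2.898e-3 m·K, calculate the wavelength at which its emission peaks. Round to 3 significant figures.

Wien's displacement law: λ_max = b/T = (2.898×10⁻³ m·K)/(932.8 K) = 3.107×10⁻⁶ m.
That is 3.11 μm, in the infrared range.

λ_max ≈ 3.11 μm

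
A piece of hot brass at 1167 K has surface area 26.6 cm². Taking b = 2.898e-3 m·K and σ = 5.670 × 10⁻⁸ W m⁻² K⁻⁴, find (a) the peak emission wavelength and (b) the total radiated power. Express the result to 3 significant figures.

λ_max ≈ 2.48×10³ nm; P ≈ 280 W

(a) λ_max = b/T = 2.898×10⁻³/1167 = 2.483×10⁻⁶ m = 2.48×10³ nm.
Area A = 26.6 cm² = 2.66×10⁻³ m².
(b) P = σAT⁴ = 5.670×10⁻⁸×2.66×10⁻³×(1167)⁴ = 280 W.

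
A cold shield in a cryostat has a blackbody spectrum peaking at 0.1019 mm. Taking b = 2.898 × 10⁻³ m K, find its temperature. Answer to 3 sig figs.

T ≈ 28.4 K

Wien's law gives T = b/λ_max = (2.898×10⁻³ m·K)/(1.019×10⁻⁴ m) = 28.4 K.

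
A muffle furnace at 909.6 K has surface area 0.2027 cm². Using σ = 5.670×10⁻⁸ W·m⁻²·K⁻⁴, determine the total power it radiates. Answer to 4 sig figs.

P ≈ 0.7868 W

Area A = 0.2027 cm² = 2.027×10⁻⁵ m².
P = σAT⁴ = 5.670×10⁻⁸ × 2.027×10⁻⁵ × (909.6)⁴ = 0.7868 W.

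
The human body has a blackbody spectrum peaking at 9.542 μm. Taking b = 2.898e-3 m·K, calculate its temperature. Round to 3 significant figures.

T ≈ 304 K

Wien's law gives T = b/λ_max = (2.898×10⁻³ m·K)/(9.542×10⁻⁶ m) = 304 K.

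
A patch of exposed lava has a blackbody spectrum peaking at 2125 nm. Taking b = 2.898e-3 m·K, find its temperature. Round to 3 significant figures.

Wien's law gives T = b/λ_max = (2.898×10⁻³ m·K)/(2.125×10⁻⁶ m) = 1.36×10³ K.

T ≈ 1.36×10³ K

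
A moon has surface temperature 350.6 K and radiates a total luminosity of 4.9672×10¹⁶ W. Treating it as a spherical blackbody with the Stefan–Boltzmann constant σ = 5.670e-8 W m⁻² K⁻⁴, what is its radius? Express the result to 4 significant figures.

R ≈ 2.148×10⁶ m

L = 4πR²σT⁴ ⇒ R = √(L/(4πσT⁴)).
σT⁴ = 856.704 W/m², so R = √(4.9672×10¹⁶/(4π×856.704)) = 2.148×10⁶ m.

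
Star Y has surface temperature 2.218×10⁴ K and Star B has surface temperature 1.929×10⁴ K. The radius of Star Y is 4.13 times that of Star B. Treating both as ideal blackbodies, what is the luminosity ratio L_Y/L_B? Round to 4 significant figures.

L_Y/L_B ≈ 29.81

L ∝ R²T⁴, so L_Y/L_B = (R_Y/R_B)²(T_Y/T_B)⁴ = (4.13)² × (2.218×10⁴/1.929×10⁴)⁴ = 17.0569 × 1.74790 = 29.81.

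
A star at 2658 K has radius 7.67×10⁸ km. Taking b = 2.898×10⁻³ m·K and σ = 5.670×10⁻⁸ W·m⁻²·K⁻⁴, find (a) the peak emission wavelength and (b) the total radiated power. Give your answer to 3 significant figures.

(a) λ_max = b/T = 2.898×10⁻³/2658 = 1.090×10⁻⁶ m = 1.09×10³ nm.
Surface area A = 4πR² = 4π(7.67×10¹¹ m)² = 7.39266×10²⁴ m².
(b) P = σAT⁴ = 5.670×10⁻⁸×7.39266×10²⁴×(2658)⁴ = 2.09×10³¹ W.

λ_max ≈ 1.09×10³ nm; P ≈ 2.09×10³¹ W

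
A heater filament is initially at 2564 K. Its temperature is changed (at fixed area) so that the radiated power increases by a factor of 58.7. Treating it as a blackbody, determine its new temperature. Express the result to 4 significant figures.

P ∝ T⁴, so T₂/T₁ = (P₂/P₁)^(1/4) = (58.7)^(1/4) = 2.76796.
T₂ = 2564 × 2.76796 = 7097 K.

T₂ ≈ 7097 K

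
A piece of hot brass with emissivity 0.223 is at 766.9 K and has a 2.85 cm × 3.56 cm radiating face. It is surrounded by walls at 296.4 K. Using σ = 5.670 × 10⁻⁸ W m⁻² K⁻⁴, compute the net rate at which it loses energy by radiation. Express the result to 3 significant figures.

Net loss ≈ 4.34 W

Area A = 0.0285 × 0.0356 = 1.0146×10⁻³ m².
Net radiated power P_net = εσA(T⁴ − T₀⁴) = 0.223×5.670×10⁻⁸×1.0146×10⁻³×(766.9⁴ − 296.4⁴).
T⁴ − T₀⁴ = 3.45903×10¹¹ − 7.71814×10⁹ = 3.38185×10¹¹ K⁴, so P_net = 4.34 W.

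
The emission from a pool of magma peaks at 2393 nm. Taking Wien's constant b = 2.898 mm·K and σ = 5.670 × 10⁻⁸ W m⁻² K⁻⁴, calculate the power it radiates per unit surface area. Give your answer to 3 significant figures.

I ≈ 1.22×10⁵ W/m²

Wien's law: T = b/λ_max = 2.898×10⁻³/2.393×10⁻⁶ = 1211.03 K.
Then I = σT⁴ = 5.670×10⁻⁸×(1211.03)⁴ = 1.22×10⁵ W/m².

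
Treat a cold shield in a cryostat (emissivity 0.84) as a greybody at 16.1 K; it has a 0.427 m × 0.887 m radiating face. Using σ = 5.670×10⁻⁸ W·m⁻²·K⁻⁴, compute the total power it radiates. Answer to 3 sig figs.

Area A = 0.427 × 0.887 = 0.378749 m².
P = εσAT⁴ = 0.84 × 5.670×10⁻⁸ × 0.378749 × (16.1)⁴ = 1.21×10⁻³ W.

P ≈ 1.21×10⁻³ W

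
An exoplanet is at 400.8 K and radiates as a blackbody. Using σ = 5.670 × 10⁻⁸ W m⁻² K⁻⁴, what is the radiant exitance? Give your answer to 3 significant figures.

I ≈ 1.46×10³ W/m²

Stefan–Boltzmann: I = σT⁴ = 5.670×10⁻⁸ × (400.8)⁴ = 1.46×10³ W/m².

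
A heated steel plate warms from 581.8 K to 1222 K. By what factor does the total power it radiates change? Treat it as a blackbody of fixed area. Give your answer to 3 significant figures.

P₂/P₁ ≈ 19.5

P ∝ T⁴, so P₂/P₁ = (T₂/T₁)⁴ = (1222/581.8)⁴ = (2.10038)⁴ = 19.5.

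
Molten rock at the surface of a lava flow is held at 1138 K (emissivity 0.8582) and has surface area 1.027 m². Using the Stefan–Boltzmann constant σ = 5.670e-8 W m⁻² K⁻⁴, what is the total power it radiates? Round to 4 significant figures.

P ≈ 8.381×10⁴ W

Area A = 1.027 m².
P = εσAT⁴ = 0.8582 × 5.670×10⁻⁸ × 1.027 × (1138)⁴ = 8.381×10⁴ W.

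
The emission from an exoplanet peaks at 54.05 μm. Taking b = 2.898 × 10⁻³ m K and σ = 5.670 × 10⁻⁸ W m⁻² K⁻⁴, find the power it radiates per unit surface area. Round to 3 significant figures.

I ≈ 0.469 W/m²

Wien's law: T = b/λ_max = 2.898×10⁻³/5.405×10⁻⁵ = 53.6170 K.
Then I = σT⁴ = 5.670×10⁻⁸×(53.6170)⁴ = 0.469 W/m².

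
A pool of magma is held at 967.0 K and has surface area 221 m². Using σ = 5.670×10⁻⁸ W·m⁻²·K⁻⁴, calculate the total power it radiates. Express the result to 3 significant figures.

Area A = 221 m².
P = σAT⁴ = 5.670×10⁻⁸ × 221 × (967.0)⁴ = 1.10×10⁷ W.

P ≈ 1.10×10⁷ W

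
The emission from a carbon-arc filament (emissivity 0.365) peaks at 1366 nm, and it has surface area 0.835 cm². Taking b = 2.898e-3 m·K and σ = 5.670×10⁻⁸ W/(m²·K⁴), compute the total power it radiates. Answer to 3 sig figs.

P ≈ 35.0 W

Wien's law: T = b/λ_max = 2.898×10⁻³/1.366×10⁻⁶ = 2121.52 K.
Area A = 0.835 cm² = 8.35×10⁻⁵ m².
Then P = εσAT⁴ = 0.365×5.670×10⁻⁸×8.35×10⁻⁵×(2121.52)⁴ = 35.0 W.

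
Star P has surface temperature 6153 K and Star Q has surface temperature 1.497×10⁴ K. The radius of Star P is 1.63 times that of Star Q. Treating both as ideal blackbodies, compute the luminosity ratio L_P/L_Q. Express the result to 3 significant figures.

L ∝ R²T⁴, so L_P/L_Q = (R_P/R_Q)²(T_P/T_Q)⁴ = (1.63)² × (6153/1.497×10⁴)⁴ = 2.6569 × 0.0285404 = 0.0758.

L_P/L_Q ≈ 0.0758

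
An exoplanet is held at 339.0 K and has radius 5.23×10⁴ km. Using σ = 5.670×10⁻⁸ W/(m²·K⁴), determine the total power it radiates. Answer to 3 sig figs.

Surface area A = 4πR² = 4π(5.23×10⁷ m)² = 3.43727×10¹⁶ m².
P = σAT⁴ = 5.670×10⁻⁸ × 3.43727×10¹⁶ × (339.0)⁴ = 2.57×10¹⁹ W.

P ≈ 2.57×10¹⁹ W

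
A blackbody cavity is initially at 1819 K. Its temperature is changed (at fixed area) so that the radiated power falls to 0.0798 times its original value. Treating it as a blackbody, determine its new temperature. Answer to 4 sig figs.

P ∝ T⁴, so T₂/T₁ = (P₂/P₁)^(1/4) = (0.0798)^(1/4) = 0.531497.
T₂ = 1819 × 0.531497 = 966.8 K.

T₂ ≈ 966.8 K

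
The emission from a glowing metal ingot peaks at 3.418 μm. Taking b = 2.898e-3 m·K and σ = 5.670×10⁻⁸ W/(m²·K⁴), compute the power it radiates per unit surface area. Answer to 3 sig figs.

I ≈ 2.93×10⁴ W/m²

Wien's law: T = b/λ_max = 2.898×10⁻³/3.418×10⁻⁶ = 847.864 K.
Then I = σT⁴ = 5.670×10⁻⁸×(847.864)⁴ = 2.93×10⁴ W/m².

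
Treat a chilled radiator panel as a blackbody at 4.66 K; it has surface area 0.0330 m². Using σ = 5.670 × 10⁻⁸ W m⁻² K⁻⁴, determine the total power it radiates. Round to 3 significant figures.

Area A = 0.0330 m².
P = σAT⁴ = 5.670×10⁻⁸ × 0.0330 × (4.66)⁴ = 8.82×10⁻⁷ W.

P ≈ 8.82×10⁻⁷ W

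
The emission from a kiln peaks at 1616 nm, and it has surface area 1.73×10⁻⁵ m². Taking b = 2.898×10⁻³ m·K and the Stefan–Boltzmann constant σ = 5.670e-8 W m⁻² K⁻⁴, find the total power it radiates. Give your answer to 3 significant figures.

P ≈ 10.1 W

Wien's law: T = b/λ_max = 2.898×10⁻³/1.616×10⁻⁶ = 1793.32 K.
Area A = 1.73×10⁻⁵ m².
Then P = σAT⁴ = 5.670×10⁻⁸×1.73×10⁻⁵×(1793.32)⁴ = 10.1 W.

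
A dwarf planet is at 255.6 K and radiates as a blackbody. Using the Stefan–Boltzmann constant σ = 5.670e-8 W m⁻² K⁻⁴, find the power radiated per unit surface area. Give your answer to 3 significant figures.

I ≈ 242 W/m²

Stefan–Boltzmann: I = σT⁴ = 5.670×10⁻⁸ × (255.6)⁴ = 242 W/m².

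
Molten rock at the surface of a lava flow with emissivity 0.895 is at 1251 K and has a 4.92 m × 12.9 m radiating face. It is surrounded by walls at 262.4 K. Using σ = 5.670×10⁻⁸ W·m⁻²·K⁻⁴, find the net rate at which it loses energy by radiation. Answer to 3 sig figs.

Net loss ≈ 7.87×10⁶ W

Area A = 4.92 × 12.9 = 63.468 m².
Net radiated power P_net = εσA(T⁴ − T₀⁴) = 0.895×5.670×10⁻⁸×63.468×(1251⁴ − 262.4⁴).
T⁴ − T₀⁴ = 2.44923×10¹² − 4.74084×10⁹ = 2.44449×10¹² K⁴, so P_net = 7.87×10⁶ W.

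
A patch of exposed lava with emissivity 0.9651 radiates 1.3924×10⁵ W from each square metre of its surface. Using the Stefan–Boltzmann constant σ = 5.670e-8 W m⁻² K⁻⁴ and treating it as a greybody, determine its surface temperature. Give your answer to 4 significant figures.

I = εσT⁴, so T = (I/εσ)^(1/4) = (1.3924×10⁵/(0.9651×5.670×10⁻⁸))^(1/4) = 1263 K.

T ≈ 1263 K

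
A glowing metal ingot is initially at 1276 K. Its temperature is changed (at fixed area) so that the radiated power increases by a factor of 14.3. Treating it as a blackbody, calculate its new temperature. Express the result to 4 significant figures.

P ∝ T⁴, so T₂/T₁ = (P₂/P₁)^(1/4) = (14.3)^(1/4) = 1.94462.
T₂ = 1276 × 1.94462 = 2481 K.

T₂ ≈ 2481 K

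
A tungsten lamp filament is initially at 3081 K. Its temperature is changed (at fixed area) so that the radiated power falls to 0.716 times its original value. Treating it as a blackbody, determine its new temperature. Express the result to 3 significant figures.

T₂ ≈ 2.83×10³ K

P ∝ T⁴, so T₂/T₁ = (P₂/P₁)^(1/4) = (0.716)^(1/4) = 0.919874.
T₂ = 3081 × 0.919874 = 2.83×10³ K.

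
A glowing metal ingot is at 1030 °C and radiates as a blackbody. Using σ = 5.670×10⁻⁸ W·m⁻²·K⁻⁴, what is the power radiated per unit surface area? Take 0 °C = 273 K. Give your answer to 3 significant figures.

I ≈ 1.63×10⁵ W/m²

T = 1030 °C + 273 = 1303 K.
Stefan–Boltzmann: I = σT⁴ = 5.670×10⁻⁸ × (1303)⁴ = 1.63×10⁵ W/m².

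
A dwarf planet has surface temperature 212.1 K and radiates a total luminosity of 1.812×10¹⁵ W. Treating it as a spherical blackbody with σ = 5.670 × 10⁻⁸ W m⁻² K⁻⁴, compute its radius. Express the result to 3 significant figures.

L = 4πR²σT⁴ ⇒ R = √(L/(4πσT⁴)).
σT⁴ = 114.748 W/m², so R = √(1.812×10¹⁵/(4π×114.748)) = 1.12×10⁶ m.

R ≈ 1.12×10⁶ m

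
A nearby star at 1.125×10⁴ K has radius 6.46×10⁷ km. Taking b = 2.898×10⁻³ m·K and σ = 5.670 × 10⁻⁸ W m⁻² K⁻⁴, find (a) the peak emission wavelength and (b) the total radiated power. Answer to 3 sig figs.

(a) λ_max = b/T = 2.898×10⁻³/1.125×10⁴ = 2.576×10⁻⁷ m = 258 nm.
Surface area A = 4πR² = 4π(6.46×10¹⁰ m)² = 5.24415×10²² m².
(b) P = σAT⁴ = 5.670×10⁻⁸×5.24415×10²²×(1.125×10⁴)⁴ = 4.76×10³¹ W.

λ_max ≈ 258 nm; P ≈ 4.76×10³¹ W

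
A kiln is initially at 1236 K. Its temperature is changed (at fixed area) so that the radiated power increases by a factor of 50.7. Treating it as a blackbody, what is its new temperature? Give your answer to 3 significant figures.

T₂ ≈ 3.30×10³ K

P ∝ T⁴, so T₂/T₁ = (P₂/P₁)^(1/4) = (50.7)^(1/4) = 2.66841.
T₂ = 1236 × 2.66841 = 3.30×10³ K.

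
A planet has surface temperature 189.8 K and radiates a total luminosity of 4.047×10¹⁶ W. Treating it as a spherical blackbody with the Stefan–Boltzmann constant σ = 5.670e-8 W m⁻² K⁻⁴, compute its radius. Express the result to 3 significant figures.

L = 4πR²σT⁴ ⇒ R = √(L/(4πσT⁴)).
σT⁴ = 73.5814 W/m², so R = √(4.047×10¹⁶/(4π×73.5814)) = 6.62×10⁶ m.

R ≈ 6.62×10⁶ m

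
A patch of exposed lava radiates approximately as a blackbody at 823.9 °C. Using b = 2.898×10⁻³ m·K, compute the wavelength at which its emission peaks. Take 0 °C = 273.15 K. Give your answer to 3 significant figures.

λ_max ≈ 2.64×10³ nm

T = 823.9 °C + 273.15 = 1097.05 K.
Wien's displacement law: λ_max = b/T = (2.898×10⁻³ m·K)/(1097.05 K) = 2.642×10⁻⁶ m.
That is 2.64×10³ nm, in the infrared range.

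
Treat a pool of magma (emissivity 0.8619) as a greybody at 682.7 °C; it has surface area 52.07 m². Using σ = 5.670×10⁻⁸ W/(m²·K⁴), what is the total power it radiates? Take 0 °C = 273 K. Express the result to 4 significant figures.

T = 682.7 °C + 273 = 955.7 K.
Area A = 52.07 m².
P = εσAT⁴ = 0.8619 × 5.670×10⁻⁸ × 52.07 × (955.7)⁴ = 2.123×10⁶ W.

P ≈ 2.123×10⁶ W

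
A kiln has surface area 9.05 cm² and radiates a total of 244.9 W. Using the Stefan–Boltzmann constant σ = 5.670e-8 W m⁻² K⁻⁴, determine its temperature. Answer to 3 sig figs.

T ≈ 1.48×10³ K

Area A = 9.05 cm² = 9.05×10⁻⁴ m².
P = σAT⁴ ⇒ T = (P/(σA))^(1/4) = (244.9/(5.670×10⁻⁸×9.05×10⁻⁴))^(1/4) = 1.48×10³ K.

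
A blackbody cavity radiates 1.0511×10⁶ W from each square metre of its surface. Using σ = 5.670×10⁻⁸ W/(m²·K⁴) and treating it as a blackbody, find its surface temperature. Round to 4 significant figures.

T ≈ 2075 K

I = σT⁴, so T = (I/σ)^(1/4) = (1.0511×10⁶/(5.670×10⁻⁸))^(1/4) = 2075 K.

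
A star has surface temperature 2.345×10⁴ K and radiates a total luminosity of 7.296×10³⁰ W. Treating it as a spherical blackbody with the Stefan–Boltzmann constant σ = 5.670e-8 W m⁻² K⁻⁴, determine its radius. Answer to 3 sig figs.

L = 4πR²σT⁴ ⇒ R = √(L/(4πσT⁴)).
σT⁴ = 1.71457×10¹⁰ W/m², so R = √(7.296×10³⁰/(4π×1.71457×10¹⁰)) = 5.82×10⁹ m.

R ≈ 5.82×10⁹ m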